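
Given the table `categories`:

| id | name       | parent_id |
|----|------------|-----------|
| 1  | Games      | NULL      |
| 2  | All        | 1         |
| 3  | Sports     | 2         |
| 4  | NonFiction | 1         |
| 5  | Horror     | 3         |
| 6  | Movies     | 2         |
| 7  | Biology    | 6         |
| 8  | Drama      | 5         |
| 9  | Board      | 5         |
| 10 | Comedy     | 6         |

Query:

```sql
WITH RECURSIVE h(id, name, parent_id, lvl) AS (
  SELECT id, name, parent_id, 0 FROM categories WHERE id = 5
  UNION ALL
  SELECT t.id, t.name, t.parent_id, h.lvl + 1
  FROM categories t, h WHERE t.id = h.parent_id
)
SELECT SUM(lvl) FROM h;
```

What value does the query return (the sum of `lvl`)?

6

Base: id=5 (Horror), parent_id=3, lvl 0.
Iteration 1: join on id=3 -> Sports (id 3, parent_id=2, lvl 1).
Iteration 2: join on id=2 -> All (id 2, parent_id=1, lvl 2).
Iteration 3: join on id=1 -> Games (id 1, parent_id=NULL, lvl 3).
Iteration 4: parent_id is NULL; no match; recursion stops.
SUM(lvl) = 0 + 1 + 2 + 3 = 6.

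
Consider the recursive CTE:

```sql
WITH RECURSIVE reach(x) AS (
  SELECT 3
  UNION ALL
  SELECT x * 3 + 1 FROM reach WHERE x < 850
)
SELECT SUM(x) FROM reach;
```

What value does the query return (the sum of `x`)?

1271

Base: x=3.
Iteration 1: 3 < 850 holds -> x = 3 * 3 + 1 = 10.
Iteration 2: 10 < 850 holds -> x = 10 * 3 + 1 = 31.
Iteration 3: 31 < 850 holds -> x = 31 * 3 + 1 = 94.
Iteration 4: 94 < 850 holds -> x = 94 * 3 + 1 = 283.
Iteration 5: 283 < 850 holds -> x = 283 * 3 + 1 = 850.
Iteration 6: 850 < 850 fails; recursion stops.
SUM(x) = 3 + 10 + 31 + 94 + 283 + 850 = 1271.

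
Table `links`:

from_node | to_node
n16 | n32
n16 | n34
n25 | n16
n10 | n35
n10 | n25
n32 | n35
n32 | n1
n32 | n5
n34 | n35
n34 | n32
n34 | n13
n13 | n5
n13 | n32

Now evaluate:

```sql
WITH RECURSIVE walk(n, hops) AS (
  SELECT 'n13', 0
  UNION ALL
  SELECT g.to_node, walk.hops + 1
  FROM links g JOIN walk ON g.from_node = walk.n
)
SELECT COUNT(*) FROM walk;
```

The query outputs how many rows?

Base: (n13, hops=0).
Iteration 1: edges from {n13} -> (n32, hops=1), (n5, hops=1).
Iteration 2: edges from {n32,n5} -> (n1, hops=2), (n35, hops=2), (n5, hops=2).
Iteration 3: no outgoing edges from {n1,n35,n5}; recursion stops.
Total rows emitted: 6.

6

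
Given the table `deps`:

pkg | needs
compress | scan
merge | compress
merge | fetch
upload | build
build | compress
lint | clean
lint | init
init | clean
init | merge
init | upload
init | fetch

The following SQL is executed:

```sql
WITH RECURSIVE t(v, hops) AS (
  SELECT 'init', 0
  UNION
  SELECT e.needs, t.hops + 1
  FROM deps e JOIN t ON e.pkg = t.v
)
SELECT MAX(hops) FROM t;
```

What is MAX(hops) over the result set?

4

Base: (init, hops=0).
Iteration 1: edges from {init} -> (clean, hops=1), (fetch, hops=1), (merge, hops=1), (upload, hops=1).
Iteration 2: edges from {clean,fetch,merge,upload} -> (build, hops=2), (compress, hops=2), (fetch, hops=2).
Iteration 3: edges from {build,compress,fetch} -> (compress, hops=3), (scan, hops=3).
Iteration 4: edges from {compress,scan} -> (scan, hops=4).
Iteration 5: no outgoing edges from {scan}; recursion stops.
hops values: 0, 1, 1, 1, 1, 2, 2, 2, 3, 3, 4; the maximum is 4.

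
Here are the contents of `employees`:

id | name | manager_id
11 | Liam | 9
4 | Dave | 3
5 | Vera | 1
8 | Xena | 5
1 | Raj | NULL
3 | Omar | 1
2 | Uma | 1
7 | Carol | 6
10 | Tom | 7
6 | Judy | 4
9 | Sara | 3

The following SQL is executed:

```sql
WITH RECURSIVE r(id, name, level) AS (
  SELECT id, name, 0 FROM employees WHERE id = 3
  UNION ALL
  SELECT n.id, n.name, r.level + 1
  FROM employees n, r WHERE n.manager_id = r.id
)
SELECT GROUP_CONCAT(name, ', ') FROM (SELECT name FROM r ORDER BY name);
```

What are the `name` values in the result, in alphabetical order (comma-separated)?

Carol, Dave, Judy, Liam, Omar, Sara, Tom

Base: id=3 (Omar) at level 0.
Iteration 1: rows with manager_id in {3} -> Dave (id 4, level 1), Sara (id 9, level 1).
Iteration 2: rows with manager_id in {4,9} -> Judy (id 6, level 2), Liam (id 11, level 2).
Iteration 3: rows with manager_id in {6,11} -> Carol (id 7, level 3).
Iteration 4: rows with manager_id in {7} -> Tom (id 10, level 4).
Iteration 5: no rows with manager_id in {10}; recursion stops.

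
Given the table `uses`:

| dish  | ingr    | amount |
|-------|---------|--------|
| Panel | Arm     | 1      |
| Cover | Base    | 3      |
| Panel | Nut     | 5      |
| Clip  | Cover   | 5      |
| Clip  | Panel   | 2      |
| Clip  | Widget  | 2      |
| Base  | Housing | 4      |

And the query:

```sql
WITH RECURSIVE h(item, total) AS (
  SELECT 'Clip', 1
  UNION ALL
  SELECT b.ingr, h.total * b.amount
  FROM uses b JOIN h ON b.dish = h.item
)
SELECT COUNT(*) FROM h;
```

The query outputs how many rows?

Base: (Clip, total=1).
Iteration 1: components of {Clip} -> Cover = 1*5 = 5, Panel = 1*2 = 2, Widget = 1*2 = 2.
Iteration 2: components of {Cover,Panel,Widget} -> Arm = 2*1 = 2, Base = 5*3 = 15, Nut = 2*5 = 10.
Iteration 3: components of {Arm,Base,Nut} -> Housing = 15*4 = 60.
Iteration 4: no further components; recursion stops.
Total rows emitted: 8.

8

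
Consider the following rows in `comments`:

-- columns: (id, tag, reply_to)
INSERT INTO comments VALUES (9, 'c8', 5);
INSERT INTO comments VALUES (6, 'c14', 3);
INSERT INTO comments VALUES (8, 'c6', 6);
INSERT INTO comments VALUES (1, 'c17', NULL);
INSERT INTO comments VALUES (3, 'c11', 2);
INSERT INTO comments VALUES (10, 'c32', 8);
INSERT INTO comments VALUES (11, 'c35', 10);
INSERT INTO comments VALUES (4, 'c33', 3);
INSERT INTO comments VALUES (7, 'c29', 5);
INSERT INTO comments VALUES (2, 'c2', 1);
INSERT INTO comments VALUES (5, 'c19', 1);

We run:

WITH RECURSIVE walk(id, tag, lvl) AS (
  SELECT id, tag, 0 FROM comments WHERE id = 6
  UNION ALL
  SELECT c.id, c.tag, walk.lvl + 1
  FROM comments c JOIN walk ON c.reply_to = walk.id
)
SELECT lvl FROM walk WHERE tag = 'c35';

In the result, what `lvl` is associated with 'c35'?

Base: id=6 (c14) at lvl 0.
Iteration 1: rows with reply_to in {6} -> c6 (id 8, lvl 1).
Iteration 2: rows with reply_to in {8} -> c32 (id 10, lvl 2).
Iteration 3: rows with reply_to in {10} -> c35 (id 11, lvl 3).
Iteration 4: no rows with reply_to in {11}; recursion stops.

3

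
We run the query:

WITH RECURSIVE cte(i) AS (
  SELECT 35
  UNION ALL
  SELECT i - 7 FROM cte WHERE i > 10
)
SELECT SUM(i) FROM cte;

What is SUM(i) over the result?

105

Base: i=35.
Iteration 1: 35 > 10 holds -> i = 35 - 7 = 28.
Iteration 2: 28 > 10 holds -> i = 28 - 7 = 21.
Iteration 3: 21 > 10 holds -> i = 21 - 7 = 14.
Iteration 4: 14 > 10 holds -> i = 14 - 7 = 7.
Iteration 5: 7 > 10 fails; recursion stops.
SUM(i) = 35 + 28 + 21 + 14 + 7 = 105.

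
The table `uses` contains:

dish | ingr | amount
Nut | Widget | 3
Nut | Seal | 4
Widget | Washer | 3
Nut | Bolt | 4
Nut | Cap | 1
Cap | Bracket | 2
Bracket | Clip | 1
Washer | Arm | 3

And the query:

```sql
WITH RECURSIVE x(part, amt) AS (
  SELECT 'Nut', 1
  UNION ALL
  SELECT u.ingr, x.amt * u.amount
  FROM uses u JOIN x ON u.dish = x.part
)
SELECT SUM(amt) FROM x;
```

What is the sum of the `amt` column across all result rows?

Base: (Nut, amt=1).
Iteration 1: components of {Nut} -> Bolt = 1*4 = 4, Cap = 1*1 = 1, Seal = 1*4 = 4, Widget = 1*3 = 3.
Iteration 2: components of {Bolt,Cap,Seal,Widget} -> Bracket = 1*2 = 2, Washer = 3*3 = 9.
Iteration 3: components of {Bracket,Washer} -> Arm = 9*3 = 27, Clip = 2*1 = 2.
Iteration 4: no further components; recursion stops.
SUM(amt) = 1 + 3 + 4 + 4 + 1 + 9 + 2 + 27 + 2 = 53.

53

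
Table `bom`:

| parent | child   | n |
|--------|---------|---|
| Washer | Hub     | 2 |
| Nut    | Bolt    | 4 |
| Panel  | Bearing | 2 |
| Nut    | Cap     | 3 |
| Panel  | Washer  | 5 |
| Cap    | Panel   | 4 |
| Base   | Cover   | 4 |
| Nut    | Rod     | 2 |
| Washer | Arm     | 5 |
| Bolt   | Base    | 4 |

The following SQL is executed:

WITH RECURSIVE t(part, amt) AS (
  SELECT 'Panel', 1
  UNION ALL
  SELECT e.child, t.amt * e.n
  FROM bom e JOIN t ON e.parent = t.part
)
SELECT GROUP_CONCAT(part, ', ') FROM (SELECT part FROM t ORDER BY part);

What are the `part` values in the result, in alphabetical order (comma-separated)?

Arm, Bearing, Hub, Panel, Washer

Base: (Panel, amt=1).
Iteration 1: components of {Panel} -> Bearing = 1*2 = 2, Washer = 1*5 = 5.
Iteration 2: components of {Bearing,Washer} -> Arm = 5*5 = 25, Hub = 5*2 = 10.
Iteration 3: no further components; recursion stops.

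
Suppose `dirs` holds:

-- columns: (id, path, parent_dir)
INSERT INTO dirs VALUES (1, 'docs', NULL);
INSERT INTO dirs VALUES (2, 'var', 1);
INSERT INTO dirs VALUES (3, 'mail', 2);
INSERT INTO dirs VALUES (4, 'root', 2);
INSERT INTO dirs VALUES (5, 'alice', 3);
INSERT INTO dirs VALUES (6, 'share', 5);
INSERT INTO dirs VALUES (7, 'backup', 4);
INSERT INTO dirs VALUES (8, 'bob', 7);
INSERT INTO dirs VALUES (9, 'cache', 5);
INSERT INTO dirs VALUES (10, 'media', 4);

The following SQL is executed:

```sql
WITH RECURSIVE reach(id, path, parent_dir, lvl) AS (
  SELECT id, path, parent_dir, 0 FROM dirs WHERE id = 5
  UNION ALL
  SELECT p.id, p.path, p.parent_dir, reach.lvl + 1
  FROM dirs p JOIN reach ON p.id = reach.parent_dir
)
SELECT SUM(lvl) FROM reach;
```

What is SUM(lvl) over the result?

Base: id=5 (alice), parent_dir=3, lvl 0.
Iteration 1: join on id=3 -> mail (id 3, parent_dir=2, lvl 1).
Iteration 2: join on id=2 -> var (id 2, parent_dir=1, lvl 2).
Iteration 3: join on id=1 -> docs (id 1, parent_dir=NULL, lvl 3).
Iteration 4: parent_dir is NULL; no match; recursion stops.
SUM(lvl) = 0 + 1 + 2 + 3 = 6.

6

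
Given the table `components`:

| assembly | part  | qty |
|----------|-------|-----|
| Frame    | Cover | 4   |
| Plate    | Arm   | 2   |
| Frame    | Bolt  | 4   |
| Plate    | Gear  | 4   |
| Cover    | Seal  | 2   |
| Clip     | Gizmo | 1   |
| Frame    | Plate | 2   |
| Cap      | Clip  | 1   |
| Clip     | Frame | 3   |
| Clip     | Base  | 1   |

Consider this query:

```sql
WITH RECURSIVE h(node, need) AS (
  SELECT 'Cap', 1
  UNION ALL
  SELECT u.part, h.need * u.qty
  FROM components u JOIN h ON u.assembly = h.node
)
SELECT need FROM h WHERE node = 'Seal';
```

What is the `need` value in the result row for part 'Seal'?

Base: (Cap, need=1).
Iteration 1: components of {Cap} -> Clip = 1*1 = 1.
Iteration 2: components of {Clip} -> Base = 1*1 = 1, Frame = 1*3 = 3, Gizmo = 1*1 = 1.
Iteration 3: components of {Base,Frame,Gizmo} -> Bolt = 3*4 = 12, Cover = 3*4 = 12, Plate = 3*2 = 6.
Iteration 4: components of {Bolt,Cover,Plate} -> Arm = 6*2 = 12, Gear = 6*4 = 24, Seal = 12*2 = 24.
Iteration 5: no further components; recursion stops.

24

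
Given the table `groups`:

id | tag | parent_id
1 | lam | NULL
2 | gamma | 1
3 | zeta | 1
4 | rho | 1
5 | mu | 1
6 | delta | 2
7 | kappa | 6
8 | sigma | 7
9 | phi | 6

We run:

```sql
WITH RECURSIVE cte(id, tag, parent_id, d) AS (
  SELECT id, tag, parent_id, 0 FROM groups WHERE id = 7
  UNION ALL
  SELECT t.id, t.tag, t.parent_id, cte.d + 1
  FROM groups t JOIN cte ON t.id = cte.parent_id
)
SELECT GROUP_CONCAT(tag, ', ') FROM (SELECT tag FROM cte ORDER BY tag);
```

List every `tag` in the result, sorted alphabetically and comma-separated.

delta, gamma, kappa, lam

Base: id=7 (kappa), parent_id=6, d 0.
Iteration 1: join on id=6 -> delta (id 6, parent_id=2, d 1).
Iteration 2: join on id=2 -> gamma (id 2, parent_id=1, d 2).
Iteration 3: join on id=1 -> lam (id 1, parent_id=NULL, d 3).
Iteration 4: parent_id is NULL; no match; recursion stops.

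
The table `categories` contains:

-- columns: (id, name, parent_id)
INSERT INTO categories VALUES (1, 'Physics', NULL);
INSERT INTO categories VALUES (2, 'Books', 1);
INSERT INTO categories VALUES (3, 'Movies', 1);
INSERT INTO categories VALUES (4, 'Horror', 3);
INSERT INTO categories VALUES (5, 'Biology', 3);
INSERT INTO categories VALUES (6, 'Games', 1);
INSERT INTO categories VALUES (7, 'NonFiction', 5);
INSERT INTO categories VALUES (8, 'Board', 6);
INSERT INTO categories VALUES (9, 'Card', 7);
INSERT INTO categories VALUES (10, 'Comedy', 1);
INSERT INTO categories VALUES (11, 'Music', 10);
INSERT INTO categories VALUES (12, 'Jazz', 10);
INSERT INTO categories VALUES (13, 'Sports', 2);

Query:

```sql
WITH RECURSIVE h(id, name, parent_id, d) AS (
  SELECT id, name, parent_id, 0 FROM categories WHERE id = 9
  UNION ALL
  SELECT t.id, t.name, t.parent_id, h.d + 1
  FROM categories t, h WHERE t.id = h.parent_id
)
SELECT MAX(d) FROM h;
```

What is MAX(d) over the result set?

4

Base: id=9 (Card), parent_id=7, d 0.
Iteration 1: join on id=7 -> NonFiction (id 7, parent_id=5, d 1).
Iteration 2: join on id=5 -> Biology (id 5, parent_id=3, d 2).
Iteration 3: join on id=3 -> Movies (id 3, parent_id=1, d 3).
Iteration 4: join on id=1 -> Physics (id 1, parent_id=NULL, d 4).
Iteration 5: parent_id is NULL; no match; recursion stops.
d values: 0, 1, 2, 3, 4; the maximum is 4.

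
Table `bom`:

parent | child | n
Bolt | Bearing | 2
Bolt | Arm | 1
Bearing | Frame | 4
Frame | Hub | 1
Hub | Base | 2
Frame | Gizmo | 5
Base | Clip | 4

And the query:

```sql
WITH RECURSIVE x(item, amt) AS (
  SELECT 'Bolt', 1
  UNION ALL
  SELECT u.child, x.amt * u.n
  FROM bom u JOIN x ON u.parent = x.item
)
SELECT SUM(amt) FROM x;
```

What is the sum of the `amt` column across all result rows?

140

Base: (Bolt, amt=1).
Iteration 1: components of {Bolt} -> Arm = 1*1 = 1, Bearing = 1*2 = 2.
Iteration 2: components of {Arm,Bearing} -> Frame = 2*4 = 8.
Iteration 3: components of {Frame} -> Gizmo = 8*5 = 40, Hub = 8*1 = 8.
Iteration 4: components of {Gizmo,Hub} -> Base = 8*2 = 16.
Iteration 5: components of {Base} -> Clip = 16*4 = 64.
Iteration 6: no further components; recursion stops.
SUM(amt) = 1 + 2 + 1 + 8 + 8 + 40 + 16 + 64 = 140.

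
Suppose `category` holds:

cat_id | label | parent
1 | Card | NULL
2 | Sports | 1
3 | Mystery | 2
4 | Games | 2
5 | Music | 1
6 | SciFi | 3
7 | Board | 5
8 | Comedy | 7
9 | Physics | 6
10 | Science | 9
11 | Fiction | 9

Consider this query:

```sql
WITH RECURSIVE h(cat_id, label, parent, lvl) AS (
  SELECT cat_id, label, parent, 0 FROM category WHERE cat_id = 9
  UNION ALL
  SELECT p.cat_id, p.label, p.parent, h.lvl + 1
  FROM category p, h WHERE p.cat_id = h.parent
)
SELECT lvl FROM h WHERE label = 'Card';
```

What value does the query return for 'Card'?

4

Base: cat_id=9 (Physics), parent=6, lvl 0.
Iteration 1: join on cat_id=6 -> SciFi (id 6, parent=3, lvl 1).
Iteration 2: join on cat_id=3 -> Mystery (id 3, parent=2, lvl 2).
Iteration 3: join on cat_id=2 -> Sports (id 2, parent=1, lvl 3).
Iteration 4: join on cat_id=1 -> Card (id 1, parent=NULL, lvl 4).
Iteration 5: parent is NULL; no match; recursion stops.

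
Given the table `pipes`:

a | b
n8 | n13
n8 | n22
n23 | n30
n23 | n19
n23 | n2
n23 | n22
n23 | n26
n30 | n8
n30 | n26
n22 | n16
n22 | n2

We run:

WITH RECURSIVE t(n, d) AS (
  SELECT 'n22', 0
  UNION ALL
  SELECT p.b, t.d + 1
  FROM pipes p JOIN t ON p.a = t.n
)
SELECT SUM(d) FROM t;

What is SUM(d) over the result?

2

Base: (n22, d=0).
Iteration 1: edges from {n22} -> (n16, d=1), (n2, d=1).
Iteration 2: no outgoing edges from {n16,n2}; recursion stops.
SUM(d) = 0 + 1 + 1 = 2.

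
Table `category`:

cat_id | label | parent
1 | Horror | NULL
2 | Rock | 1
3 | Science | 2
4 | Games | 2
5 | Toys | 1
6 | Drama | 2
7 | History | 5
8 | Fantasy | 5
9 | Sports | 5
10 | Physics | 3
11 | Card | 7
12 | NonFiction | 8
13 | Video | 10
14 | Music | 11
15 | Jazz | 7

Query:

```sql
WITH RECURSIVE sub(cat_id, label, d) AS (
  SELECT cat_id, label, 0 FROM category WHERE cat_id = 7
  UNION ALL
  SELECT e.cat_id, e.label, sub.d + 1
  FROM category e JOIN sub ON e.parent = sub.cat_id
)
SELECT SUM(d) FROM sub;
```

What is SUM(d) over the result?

Base: cat_id=7 (History) at d 0.
Iteration 1: rows with parent in {7} -> Card (id 11, d 1), Jazz (id 15, d 1).
Iteration 2: rows with parent in {11,15} -> Music (id 14, d 2).
Iteration 3: no rows with parent in {14}; recursion stops.
SUM(d) = 0 + 1 + 1 + 2 = 4.

4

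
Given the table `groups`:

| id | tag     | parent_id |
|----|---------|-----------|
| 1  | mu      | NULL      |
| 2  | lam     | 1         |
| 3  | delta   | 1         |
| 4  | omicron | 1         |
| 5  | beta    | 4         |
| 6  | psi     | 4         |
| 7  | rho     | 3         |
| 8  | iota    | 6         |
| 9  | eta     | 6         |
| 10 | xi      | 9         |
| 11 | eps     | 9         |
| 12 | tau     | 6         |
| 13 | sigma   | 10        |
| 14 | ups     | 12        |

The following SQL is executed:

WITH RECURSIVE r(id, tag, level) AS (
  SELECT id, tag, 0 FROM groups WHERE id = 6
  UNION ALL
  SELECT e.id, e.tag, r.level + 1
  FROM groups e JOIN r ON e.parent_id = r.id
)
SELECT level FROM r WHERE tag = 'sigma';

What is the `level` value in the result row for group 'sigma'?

Base: id=6 (psi) at level 0.
Iteration 1: rows with parent_id in {6} -> iota (id 8, level 1), eta (id 9, level 1), tau (id 12, level 1).
Iteration 2: rows with parent_id in {8,9,12} -> xi (id 10, level 2), eps (id 11, level 2), ups (id 14, level 2).
Iteration 3: rows with parent_id in {10,11,14} -> sigma (id 13, level 3).
Iteration 4: no rows with parent_id in {13}; recursion stops.

3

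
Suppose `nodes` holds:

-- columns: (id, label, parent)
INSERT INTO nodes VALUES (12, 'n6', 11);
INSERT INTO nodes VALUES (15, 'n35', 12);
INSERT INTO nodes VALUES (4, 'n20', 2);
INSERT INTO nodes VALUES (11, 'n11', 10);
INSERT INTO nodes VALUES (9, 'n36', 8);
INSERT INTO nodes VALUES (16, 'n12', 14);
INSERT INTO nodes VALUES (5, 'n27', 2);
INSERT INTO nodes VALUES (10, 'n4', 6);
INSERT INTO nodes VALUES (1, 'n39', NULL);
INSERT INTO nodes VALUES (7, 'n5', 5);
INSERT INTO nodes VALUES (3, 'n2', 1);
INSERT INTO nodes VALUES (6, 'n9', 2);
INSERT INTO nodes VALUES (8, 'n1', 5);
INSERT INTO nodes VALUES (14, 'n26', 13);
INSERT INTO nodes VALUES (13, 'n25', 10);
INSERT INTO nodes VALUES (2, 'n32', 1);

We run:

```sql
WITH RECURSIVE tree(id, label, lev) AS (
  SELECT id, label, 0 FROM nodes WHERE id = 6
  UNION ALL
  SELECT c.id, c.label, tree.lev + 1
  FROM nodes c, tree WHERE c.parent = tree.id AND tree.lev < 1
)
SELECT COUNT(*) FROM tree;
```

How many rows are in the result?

Base: id=6 (n9) at lev 0.
Iteration 1: rows with parent in {6} -> n4 (id 10, lev 1).
Iteration 2: lev < 1 fails for all current rows; recursion stops.
Total rows emitted: 2.

2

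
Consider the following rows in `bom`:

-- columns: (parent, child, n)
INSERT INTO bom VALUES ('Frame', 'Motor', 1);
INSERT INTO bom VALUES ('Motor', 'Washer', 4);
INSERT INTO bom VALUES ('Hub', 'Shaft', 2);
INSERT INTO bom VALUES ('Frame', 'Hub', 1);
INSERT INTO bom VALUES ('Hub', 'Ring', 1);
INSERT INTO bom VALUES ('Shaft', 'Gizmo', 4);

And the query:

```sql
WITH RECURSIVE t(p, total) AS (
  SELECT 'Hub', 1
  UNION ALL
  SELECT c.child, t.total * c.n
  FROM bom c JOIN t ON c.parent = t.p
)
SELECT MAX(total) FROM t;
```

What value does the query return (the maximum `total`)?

8

Base: (Hub, total=1).
Iteration 1: components of {Hub} -> Ring = 1*1 = 1, Shaft = 1*2 = 2.
Iteration 2: components of {Ring,Shaft} -> Gizmo = 2*4 = 8.
Iteration 3: no further components; recursion stops.
total values: 1, 1, 2, 8; the maximum is 8.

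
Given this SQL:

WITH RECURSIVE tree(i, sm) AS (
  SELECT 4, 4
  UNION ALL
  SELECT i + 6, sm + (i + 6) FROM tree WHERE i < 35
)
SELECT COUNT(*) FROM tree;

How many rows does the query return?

7

Base: i=4, sm=4.
Iteration 1: 4 < 35 holds -> i = 4 + 6 = 10, sm = 4 + 10 = 14.
Iteration 2: 10 < 35 holds -> i = 10 + 6 = 16, sm = 14 + 16 = 30.
Iteration 3: 16 < 35 holds -> i = 16 + 6 = 22, sm = 30 + 22 = 52.
Iteration 4: 22 < 35 holds -> i = 22 + 6 = 28, sm = 52 + 28 = 80.
Iteration 5: 28 < 35 holds -> i = 28 + 6 = 34, sm = 80 + 34 = 114.
Iteration 6: 34 < 35 holds -> i = 34 + 6 = 40, sm = 114 + 40 = 154.
Iteration 7: 40 < 35 fails; recursion stops.
Total rows emitted: 7.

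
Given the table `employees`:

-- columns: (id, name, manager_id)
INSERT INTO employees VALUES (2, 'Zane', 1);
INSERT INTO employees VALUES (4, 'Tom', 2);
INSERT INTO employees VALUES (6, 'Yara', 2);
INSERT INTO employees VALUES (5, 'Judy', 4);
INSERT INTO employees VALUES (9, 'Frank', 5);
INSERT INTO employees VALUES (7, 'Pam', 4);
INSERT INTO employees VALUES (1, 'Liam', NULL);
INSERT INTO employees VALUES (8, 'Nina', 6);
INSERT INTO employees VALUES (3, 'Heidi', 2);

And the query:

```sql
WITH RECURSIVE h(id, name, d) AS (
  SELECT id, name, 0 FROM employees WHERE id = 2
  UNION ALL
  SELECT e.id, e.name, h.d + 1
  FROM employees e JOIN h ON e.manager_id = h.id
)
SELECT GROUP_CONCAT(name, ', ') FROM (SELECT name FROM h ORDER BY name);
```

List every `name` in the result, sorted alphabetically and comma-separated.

Base: id=2 (Zane) at d 0.
Iteration 1: rows with manager_id in {2} -> Heidi (id 3, d 1), Tom (id 4, d 1), Yara (id 6, d 1).
Iteration 2: rows with manager_id in {3,4,6} -> Judy (id 5, d 2), Pam (id 7, d 2), Nina (id 8, d 2).
Iteration 3: rows with manager_id in {5,7,8} -> Frank (id 9, d 3).
Iteration 4: no rows with manager_id in {9}; recursion stops.

Frank, Heidi, Judy, Nina, Pam, Tom, Yara, Zane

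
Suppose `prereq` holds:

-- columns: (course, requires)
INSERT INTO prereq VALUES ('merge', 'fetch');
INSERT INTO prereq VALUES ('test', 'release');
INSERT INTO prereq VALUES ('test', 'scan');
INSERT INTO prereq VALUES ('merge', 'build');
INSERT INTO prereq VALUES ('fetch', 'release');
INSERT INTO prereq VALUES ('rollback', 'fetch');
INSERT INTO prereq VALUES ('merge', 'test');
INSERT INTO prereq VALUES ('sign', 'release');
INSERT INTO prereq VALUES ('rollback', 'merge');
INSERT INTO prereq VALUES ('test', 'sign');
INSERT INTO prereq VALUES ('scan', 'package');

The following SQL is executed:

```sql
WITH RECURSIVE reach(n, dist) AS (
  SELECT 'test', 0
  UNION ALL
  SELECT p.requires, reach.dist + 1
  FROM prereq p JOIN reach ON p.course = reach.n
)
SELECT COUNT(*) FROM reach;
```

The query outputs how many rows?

6

Base: (test, dist=0).
Iteration 1: edges from {test} -> (release, dist=1), (scan, dist=1), (sign, dist=1).
Iteration 2: edges from {release,scan,sign} -> (package, dist=2), (release, dist=2).
Iteration 3: no outgoing edges from {package,release}; recursion stops.
Total rows emitted: 6.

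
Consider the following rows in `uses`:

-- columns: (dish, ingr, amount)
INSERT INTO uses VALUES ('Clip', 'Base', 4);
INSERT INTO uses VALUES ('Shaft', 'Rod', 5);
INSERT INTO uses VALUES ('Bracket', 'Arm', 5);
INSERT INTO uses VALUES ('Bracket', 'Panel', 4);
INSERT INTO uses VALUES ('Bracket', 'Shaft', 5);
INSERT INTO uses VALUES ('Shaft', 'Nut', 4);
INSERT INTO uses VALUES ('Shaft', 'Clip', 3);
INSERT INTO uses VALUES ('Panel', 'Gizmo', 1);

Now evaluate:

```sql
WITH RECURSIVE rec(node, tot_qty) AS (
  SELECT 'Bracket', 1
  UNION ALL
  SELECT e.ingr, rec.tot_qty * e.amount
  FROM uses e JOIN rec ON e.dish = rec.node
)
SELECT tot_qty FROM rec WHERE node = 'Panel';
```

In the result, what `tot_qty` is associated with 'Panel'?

4

Base: (Bracket, tot_qty=1).
Iteration 1: components of {Bracket} -> Arm = 1*5 = 5, Panel = 1*4 = 4, Shaft = 1*5 = 5.
Iteration 2: components of {Arm,Panel,Shaft} -> Clip = 5*3 = 15, Gizmo = 4*1 = 4, Nut = 5*4 = 20, Rod = 5*5 = 25.
Iteration 3: components of {Clip,Gizmo,Nut,Rod} -> Base = 15*4 = 60.
Iteration 4: no further components; recursion stops.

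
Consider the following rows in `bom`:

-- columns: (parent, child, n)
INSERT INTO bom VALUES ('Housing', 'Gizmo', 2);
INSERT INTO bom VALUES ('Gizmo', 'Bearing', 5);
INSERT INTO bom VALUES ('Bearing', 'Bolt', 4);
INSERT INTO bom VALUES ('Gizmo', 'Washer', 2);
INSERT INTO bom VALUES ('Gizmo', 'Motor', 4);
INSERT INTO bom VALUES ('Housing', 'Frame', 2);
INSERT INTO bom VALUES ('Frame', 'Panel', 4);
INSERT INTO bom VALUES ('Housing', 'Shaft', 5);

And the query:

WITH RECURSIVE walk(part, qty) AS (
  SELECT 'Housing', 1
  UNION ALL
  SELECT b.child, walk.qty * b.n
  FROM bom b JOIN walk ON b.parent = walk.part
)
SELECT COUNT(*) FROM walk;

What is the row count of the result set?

Base: (Housing, qty=1).
Iteration 1: components of {Housing} -> Frame = 1*2 = 2, Gizmo = 1*2 = 2, Shaft = 1*5 = 5.
Iteration 2: components of {Frame,Gizmo,Shaft} -> Bearing = 2*5 = 10, Motor = 2*4 = 8, Panel = 2*4 = 8, Washer = 2*2 = 4.
Iteration 3: components of {Bearing,Motor,Panel,Washer} -> Bolt = 10*4 = 40.
Iteration 4: no further components; recursion stops.
Total rows emitted: 9.

9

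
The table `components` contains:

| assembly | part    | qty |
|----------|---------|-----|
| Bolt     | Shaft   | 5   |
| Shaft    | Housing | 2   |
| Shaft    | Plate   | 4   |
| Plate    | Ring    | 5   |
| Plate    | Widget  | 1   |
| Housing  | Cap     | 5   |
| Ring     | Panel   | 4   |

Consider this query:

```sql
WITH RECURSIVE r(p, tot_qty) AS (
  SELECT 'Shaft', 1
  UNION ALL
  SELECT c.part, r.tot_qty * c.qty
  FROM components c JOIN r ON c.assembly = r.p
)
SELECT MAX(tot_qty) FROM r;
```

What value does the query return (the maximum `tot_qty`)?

Base: (Shaft, tot_qty=1).
Iteration 1: components of {Shaft} -> Housing = 1*2 = 2, Plate = 1*4 = 4.
Iteration 2: components of {Housing,Plate} -> Cap = 2*5 = 10, Ring = 4*5 = 20, Widget = 4*1 = 4.
Iteration 3: components of {Cap,Ring,Widget} -> Panel = 20*4 = 80.
Iteration 4: no further components; recursion stops.
tot_qty values: 1, 2, 4, 10, 20, 4, 80; the maximum is 80.

80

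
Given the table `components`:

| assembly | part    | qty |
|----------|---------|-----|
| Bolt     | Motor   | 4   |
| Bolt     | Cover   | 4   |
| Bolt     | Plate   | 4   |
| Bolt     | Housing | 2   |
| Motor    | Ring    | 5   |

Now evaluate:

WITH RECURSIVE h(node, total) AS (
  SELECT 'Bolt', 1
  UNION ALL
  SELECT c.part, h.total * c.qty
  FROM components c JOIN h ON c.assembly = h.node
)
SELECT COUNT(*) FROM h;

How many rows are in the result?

Base: (Bolt, total=1).
Iteration 1: components of {Bolt} -> Cover = 1*4 = 4, Housing = 1*2 = 2, Motor = 1*4 = 4, Plate = 1*4 = 4.
Iteration 2: components of {Cover,Housing,Motor,Plate} -> Ring = 4*5 = 20.
Iteration 3: no further components; recursion stops.
Total rows emitted: 6.

6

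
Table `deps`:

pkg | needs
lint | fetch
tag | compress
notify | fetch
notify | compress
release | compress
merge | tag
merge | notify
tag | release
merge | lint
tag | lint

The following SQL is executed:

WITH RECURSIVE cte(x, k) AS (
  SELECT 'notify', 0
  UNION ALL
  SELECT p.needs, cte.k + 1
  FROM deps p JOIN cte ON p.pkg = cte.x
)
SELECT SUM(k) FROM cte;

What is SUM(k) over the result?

2

Base: (notify, k=0).
Iteration 1: edges from {notify} -> (compress, k=1), (fetch, k=1).
Iteration 2: no outgoing edges from {compress,fetch}; recursion stops.
SUM(k) = 0 + 1 + 1 = 2.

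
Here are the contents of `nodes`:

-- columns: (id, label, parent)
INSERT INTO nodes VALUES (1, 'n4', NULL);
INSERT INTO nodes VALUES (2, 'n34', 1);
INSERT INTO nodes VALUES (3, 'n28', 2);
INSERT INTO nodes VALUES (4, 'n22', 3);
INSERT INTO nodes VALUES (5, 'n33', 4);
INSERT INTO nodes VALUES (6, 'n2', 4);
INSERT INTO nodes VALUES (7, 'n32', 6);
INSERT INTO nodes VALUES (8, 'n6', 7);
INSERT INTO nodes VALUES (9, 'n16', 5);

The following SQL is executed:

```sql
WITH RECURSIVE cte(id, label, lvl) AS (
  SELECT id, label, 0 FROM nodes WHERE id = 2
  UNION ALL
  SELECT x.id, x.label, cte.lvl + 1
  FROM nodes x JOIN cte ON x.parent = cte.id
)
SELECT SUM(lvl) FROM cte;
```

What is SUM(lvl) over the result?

Base: id=2 (n34) at lvl 0.
Iteration 1: rows with parent in {2} -> n28 (id 3, lvl 1).
Iteration 2: rows with parent in {3} -> n22 (id 4, lvl 2).
Iteration 3: rows with parent in {4} -> n33 (id 5, lvl 3), n2 (id 6, lvl 3).
Iteration 4: rows with parent in {5,6} -> n32 (id 7, lvl 4), n16 (id 9, lvl 4).
Iteration 5: rows with parent in {7,9} -> n6 (id 8, lvl 5).
Iteration 6: no rows with parent in {8}; recursion stops.
SUM(lvl) = 0 + 1 + 2 + 3 + 3 + 4 + 4 + 5 = 22.

22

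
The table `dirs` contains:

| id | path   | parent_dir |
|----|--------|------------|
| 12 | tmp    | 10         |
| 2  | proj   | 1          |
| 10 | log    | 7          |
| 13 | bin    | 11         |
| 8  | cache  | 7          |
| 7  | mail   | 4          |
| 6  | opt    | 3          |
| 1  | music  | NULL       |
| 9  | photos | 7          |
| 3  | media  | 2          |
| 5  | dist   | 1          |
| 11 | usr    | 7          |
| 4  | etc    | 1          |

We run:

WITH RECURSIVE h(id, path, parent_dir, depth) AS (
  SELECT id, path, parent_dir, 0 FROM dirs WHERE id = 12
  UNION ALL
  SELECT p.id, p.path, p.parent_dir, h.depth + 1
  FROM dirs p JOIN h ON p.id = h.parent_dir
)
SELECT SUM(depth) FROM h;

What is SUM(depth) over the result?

10

Base: id=12 (tmp), parent_dir=10, depth 0.
Iteration 1: join on id=10 -> log (id 10, parent_dir=7, depth 1).
Iteration 2: join on id=7 -> mail (id 7, parent_dir=4, depth 2).
Iteration 3: join on id=4 -> etc (id 4, parent_dir=1, depth 3).
Iteration 4: join on id=1 -> music (id 1, parent_dir=NULL, depth 4).
Iteration 5: parent_dir is NULL; no match; recursion stops.
SUM(depth) = 0 + 1 + 2 + 3 + 4 = 10.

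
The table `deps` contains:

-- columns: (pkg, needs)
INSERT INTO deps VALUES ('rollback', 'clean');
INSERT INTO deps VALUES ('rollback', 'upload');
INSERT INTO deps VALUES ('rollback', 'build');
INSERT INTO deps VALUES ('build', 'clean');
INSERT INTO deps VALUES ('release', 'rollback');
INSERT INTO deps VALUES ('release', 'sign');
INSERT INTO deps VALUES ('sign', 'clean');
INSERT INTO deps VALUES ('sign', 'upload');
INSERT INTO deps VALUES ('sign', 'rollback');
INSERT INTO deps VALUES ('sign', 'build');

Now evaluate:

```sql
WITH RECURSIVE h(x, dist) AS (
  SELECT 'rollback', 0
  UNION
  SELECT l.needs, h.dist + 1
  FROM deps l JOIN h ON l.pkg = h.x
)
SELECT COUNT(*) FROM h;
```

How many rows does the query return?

5

Base: (rollback, dist=0).
Iteration 1: edges from {rollback} -> (build, dist=1), (clean, dist=1), (upload, dist=1).
Iteration 2: edges from {build,clean,upload} -> (clean, dist=2).
Iteration 3: no outgoing edges from {clean}; recursion stops.
Total rows emitted: 5.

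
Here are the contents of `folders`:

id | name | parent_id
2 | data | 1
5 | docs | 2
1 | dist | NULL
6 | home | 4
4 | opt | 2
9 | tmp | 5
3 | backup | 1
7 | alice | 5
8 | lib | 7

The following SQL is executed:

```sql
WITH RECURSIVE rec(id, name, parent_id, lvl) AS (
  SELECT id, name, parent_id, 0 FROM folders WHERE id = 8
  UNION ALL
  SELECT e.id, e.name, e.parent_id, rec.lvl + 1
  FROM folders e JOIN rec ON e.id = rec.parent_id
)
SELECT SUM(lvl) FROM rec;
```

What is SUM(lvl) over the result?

10

Base: id=8 (lib), parent_id=7, lvl 0.
Iteration 1: join on id=7 -> alice (id 7, parent_id=5, lvl 1).
Iteration 2: join on id=5 -> docs (id 5, parent_id=2, lvl 2).
Iteration 3: join on id=2 -> data (id 2, parent_id=1, lvl 3).
Iteration 4: join on id=1 -> dist (id 1, parent_id=NULL, lvl 4).
Iteration 5: parent_id is NULL; no match; recursion stops.
SUM(lvl) = 0 + 1 + 2 + 3 + 4 = 10.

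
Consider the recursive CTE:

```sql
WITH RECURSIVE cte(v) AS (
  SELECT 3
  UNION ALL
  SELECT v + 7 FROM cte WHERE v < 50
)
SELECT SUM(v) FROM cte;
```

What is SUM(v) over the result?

Base: v=3.
Iteration 1: 3 < 50 holds -> v = 3 + 7 = 10.
Iteration 2: 10 < 50 holds -> v = 10 + 7 = 17.
Iteration 3: 17 < 50 holds -> v = 17 + 7 = 24.
Iteration 4: 24 < 50 holds -> v = 24 + 7 = 31.
Iteration 5: 31 < 50 holds -> v = 31 + 7 = 38.
Iteration 6: 38 < 50 holds -> v = 38 + 7 = 45.
Iteration 7: 45 < 50 holds -> v = 45 + 7 = 52.
Iteration 8: 52 < 50 fails; recursion stops.
SUM(v) = 3 + 10 + 17 + 24 + 31 + 38 + 45 + 52 = 220.

220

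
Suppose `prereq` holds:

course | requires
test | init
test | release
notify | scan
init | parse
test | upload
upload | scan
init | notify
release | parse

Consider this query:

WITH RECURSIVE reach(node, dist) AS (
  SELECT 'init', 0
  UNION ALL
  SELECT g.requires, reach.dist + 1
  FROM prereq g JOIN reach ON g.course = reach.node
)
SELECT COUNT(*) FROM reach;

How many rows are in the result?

4

Base: (init, dist=0).
Iteration 1: edges from {init} -> (notify, dist=1), (parse, dist=1).
Iteration 2: edges from {notify,parse} -> (scan, dist=2).
Iteration 3: no outgoing edges from {scan}; recursion stops.
Total rows emitted: 4.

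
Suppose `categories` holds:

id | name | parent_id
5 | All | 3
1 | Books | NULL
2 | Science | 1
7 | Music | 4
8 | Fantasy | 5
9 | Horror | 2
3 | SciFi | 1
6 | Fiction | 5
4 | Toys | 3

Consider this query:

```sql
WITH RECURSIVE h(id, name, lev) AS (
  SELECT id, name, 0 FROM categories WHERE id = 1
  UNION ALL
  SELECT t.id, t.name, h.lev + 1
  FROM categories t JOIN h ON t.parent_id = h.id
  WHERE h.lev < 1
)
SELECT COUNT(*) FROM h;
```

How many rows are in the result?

3

Base: id=1 (Books) at lev 0.
Iteration 1: rows with parent_id in {1} -> Science (id 2, lev 1), SciFi (id 3, lev 1).
Iteration 2: lev < 1 fails for all current rows; recursion stops.
Total rows emitted: 3.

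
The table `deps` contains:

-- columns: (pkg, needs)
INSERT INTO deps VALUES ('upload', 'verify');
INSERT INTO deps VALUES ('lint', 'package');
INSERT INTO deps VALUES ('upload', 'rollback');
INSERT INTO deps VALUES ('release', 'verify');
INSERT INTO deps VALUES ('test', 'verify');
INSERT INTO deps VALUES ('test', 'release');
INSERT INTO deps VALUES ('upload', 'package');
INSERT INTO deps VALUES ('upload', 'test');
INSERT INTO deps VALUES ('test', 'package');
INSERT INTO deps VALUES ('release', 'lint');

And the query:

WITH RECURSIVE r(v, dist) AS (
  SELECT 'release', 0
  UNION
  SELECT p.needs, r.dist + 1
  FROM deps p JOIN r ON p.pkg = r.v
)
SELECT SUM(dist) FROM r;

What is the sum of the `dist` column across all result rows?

Base: (release, dist=0).
Iteration 1: edges from {release} -> (lint, dist=1), (verify, dist=1).
Iteration 2: edges from {lint,verify} -> (package, dist=2).
Iteration 3: no outgoing edges from {package}; recursion stops.
SUM(dist) = 0 + 1 + 1 + 2 = 4.

4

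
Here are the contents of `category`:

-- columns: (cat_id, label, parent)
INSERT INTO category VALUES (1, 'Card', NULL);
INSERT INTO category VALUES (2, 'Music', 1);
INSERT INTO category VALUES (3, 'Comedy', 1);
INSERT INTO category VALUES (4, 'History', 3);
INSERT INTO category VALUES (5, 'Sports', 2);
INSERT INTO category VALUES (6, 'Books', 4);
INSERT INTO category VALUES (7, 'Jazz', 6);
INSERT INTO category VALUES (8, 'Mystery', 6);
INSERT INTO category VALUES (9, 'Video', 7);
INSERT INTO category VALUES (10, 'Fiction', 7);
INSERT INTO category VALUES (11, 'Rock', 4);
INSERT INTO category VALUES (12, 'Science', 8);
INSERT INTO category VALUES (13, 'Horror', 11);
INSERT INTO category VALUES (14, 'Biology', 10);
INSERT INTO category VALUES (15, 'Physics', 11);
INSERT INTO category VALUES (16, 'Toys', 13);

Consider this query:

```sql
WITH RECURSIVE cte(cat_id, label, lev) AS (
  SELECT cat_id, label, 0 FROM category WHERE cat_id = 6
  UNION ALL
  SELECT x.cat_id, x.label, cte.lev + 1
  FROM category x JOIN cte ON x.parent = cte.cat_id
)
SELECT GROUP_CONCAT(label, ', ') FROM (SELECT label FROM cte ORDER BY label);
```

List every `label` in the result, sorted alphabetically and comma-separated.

Base: cat_id=6 (Books) at lev 0.
Iteration 1: rows with parent in {6} -> Jazz (id 7, lev 1), Mystery (id 8, lev 1).
Iteration 2: rows with parent in {7,8} -> Video (id 9, lev 2), Fiction (id 10, lev 2), Science (id 12, lev 2).
Iteration 3: rows with parent in {9,10,12} -> Biology (id 14, lev 3).
Iteration 4: no rows with parent in {14}; recursion stops.

Biology, Books, Fiction, Jazz, Mystery, Science, Video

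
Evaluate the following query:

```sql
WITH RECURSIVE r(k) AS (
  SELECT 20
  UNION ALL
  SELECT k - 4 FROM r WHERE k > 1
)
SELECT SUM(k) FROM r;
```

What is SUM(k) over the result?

Base: k=20.
Iteration 1: 20 > 1 holds -> k = 20 - 4 = 16.
Iteration 2: 16 > 1 holds -> k = 16 - 4 = 12.
Iteration 3: 12 > 1 holds -> k = 12 - 4 = 8.
Iteration 4: 8 > 1 holds -> k = 8 - 4 = 4.
Iteration 5: 4 > 1 holds -> k = 4 - 4 = 0.
Iteration 6: 0 > 1 fails; recursion stops.
SUM(k) = 20 + 16 + 12 + 8 + 4 + 0 = 60.

60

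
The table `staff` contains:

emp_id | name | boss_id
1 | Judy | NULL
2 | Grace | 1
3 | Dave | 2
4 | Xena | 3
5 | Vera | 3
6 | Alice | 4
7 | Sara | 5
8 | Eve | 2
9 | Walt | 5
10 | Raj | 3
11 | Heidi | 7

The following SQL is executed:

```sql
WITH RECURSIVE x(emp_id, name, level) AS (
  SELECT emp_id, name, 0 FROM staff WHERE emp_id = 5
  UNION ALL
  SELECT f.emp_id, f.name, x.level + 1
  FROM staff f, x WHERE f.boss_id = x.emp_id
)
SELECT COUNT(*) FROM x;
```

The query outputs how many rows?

4

Base: emp_id=5 (Vera) at level 0.
Iteration 1: rows with boss_id in {5} -> Sara (id 7, level 1), Walt (id 9, level 1).
Iteration 2: rows with boss_id in {7,9} -> Heidi (id 11, level 2).
Iteration 3: no rows with boss_id in {11}; recursion stops.
Total rows emitted: 4.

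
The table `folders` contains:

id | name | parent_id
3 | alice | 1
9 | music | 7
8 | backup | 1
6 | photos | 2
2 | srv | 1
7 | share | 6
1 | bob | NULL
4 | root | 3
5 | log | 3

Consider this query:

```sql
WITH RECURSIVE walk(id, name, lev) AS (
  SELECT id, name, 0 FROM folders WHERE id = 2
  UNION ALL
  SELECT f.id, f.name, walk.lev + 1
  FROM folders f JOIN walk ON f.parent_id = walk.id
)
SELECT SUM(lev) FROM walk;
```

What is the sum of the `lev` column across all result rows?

Base: id=2 (srv) at lev 0.
Iteration 1: rows with parent_id in {2} -> photos (id 6, lev 1).
Iteration 2: rows with parent_id in {6} -> share (id 7, lev 2).
Iteration 3: rows with parent_id in {7} -> music (id 9, lev 3).
Iteration 4: no rows with parent_id in {9}; recursion stops.
SUM(lev) = 0 + 1 + 2 + 3 = 6.

6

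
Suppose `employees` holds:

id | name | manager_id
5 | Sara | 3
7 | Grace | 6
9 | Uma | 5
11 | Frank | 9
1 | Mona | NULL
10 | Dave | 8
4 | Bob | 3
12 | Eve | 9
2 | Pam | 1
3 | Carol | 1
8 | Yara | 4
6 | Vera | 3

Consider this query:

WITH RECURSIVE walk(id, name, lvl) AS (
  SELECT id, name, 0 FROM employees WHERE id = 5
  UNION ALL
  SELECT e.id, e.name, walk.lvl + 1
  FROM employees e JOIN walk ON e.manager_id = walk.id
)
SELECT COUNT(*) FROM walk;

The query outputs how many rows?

4

Base: id=5 (Sara) at lvl 0.
Iteration 1: rows with manager_id in {5} -> Uma (id 9, lvl 1).
Iteration 2: rows with manager_id in {9} -> Frank (id 11, lvl 2), Eve (id 12, lvl 2).
Iteration 3: no rows with manager_id in {11,12}; recursion stops.
Total rows emitted: 4.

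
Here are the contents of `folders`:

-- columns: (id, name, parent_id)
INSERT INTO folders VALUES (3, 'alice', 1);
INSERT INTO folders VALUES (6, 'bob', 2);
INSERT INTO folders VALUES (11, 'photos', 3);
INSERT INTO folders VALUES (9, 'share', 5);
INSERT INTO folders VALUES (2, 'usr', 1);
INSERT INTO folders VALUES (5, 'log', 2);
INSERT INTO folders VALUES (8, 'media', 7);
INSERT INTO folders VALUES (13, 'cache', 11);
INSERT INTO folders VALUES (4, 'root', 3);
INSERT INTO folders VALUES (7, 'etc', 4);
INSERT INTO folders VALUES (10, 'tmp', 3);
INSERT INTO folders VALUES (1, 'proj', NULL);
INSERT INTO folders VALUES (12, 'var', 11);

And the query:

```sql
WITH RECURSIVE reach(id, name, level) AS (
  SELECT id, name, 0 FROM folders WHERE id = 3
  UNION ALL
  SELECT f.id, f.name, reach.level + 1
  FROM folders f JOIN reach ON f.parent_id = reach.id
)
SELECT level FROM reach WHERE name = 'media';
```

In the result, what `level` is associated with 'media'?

3

Base: id=3 (alice) at level 0.
Iteration 1: rows with parent_id in {3} -> root (id 4, level 1), tmp (id 10, level 1), photos (id 11, level 1).
Iteration 2: rows with parent_id in {4,10,11} -> etc (id 7, level 2), var (id 12, level 2), cache (id 13, level 2).
Iteration 3: rows with parent_id in {7,12,13} -> media (id 8, level 3).
Iteration 4: no rows with parent_id in {8}; recursion stops.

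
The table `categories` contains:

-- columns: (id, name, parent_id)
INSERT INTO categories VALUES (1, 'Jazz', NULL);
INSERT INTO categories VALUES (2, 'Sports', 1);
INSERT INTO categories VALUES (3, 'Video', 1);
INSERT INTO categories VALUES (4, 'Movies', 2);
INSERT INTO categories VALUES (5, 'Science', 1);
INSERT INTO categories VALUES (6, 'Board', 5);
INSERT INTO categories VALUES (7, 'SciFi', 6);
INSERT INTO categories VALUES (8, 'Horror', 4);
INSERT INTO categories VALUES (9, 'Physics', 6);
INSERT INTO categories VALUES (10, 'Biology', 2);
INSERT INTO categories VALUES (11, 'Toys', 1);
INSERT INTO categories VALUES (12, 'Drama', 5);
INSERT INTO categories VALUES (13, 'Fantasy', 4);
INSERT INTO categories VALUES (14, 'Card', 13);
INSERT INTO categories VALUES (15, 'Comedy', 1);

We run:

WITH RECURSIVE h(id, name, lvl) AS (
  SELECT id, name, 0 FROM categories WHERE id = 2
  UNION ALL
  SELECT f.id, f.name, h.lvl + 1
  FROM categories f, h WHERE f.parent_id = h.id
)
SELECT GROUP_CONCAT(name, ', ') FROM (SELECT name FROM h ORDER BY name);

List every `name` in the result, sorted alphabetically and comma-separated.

Base: id=2 (Sports) at lvl 0.
Iteration 1: rows with parent_id in {2} -> Movies (id 4, lvl 1), Biology (id 10, lvl 1).
Iteration 2: rows with parent_id in {4,10} -> Horror (id 8, lvl 2), Fantasy (id 13, lvl 2).
Iteration 3: rows with parent_id in {8,13} -> Card (id 14, lvl 3).
Iteration 4: no rows with parent_id in {14}; recursion stops.

Biology, Card, Fantasy, Horror, Movies, Sports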